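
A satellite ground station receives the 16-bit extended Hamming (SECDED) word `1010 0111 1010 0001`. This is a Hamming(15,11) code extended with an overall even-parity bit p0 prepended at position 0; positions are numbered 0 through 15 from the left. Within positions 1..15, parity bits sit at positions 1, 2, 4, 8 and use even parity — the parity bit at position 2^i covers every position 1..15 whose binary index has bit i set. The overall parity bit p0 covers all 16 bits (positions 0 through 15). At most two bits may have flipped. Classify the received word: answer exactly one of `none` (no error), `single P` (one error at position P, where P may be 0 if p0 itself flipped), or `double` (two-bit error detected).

s1: b1⊕b3⊕b5⊕b7⊕b9⊕b11⊕b13⊕b15 = 0⊕0⊕1⊕1⊕0⊕0⊕0⊕1 = 1
s2: b2⊕b3⊕b6⊕b7⊕b10⊕b11⊕b14⊕b15 = 1⊕0⊕1⊕1⊕1⊕0⊕0⊕1 = 1
s4: b4⊕b5⊕b6⊕b7⊕b12⊕b13⊕b14⊕b15 = 0⊕1⊕1⊕1⊕0⊕0⊕0⊕1 = 0
s8: b8⊕b9⊕b10⊕b11⊕b12⊕b13⊕b14⊕b15 = 1⊕0⊕1⊕0⊕0⊕0⊕0⊕1 = 1
Syndrome (s8...s1) = 1011 → position 11.
Overall parity (XOR of all 16 bits, including p0): 1⊕0⊕1⊕0⊕0⊕1⊕1⊕1⊕1⊕0⊕1⊕0⊕0⊕0⊕0⊕1 = 0
Overall=0, syndrome position=11 → double-bit error detected (uncorrectable).

double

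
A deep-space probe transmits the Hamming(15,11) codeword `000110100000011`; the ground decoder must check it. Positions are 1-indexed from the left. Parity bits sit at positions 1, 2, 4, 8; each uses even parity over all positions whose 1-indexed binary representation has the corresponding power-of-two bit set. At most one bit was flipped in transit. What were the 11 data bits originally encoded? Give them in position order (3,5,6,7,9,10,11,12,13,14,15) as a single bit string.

s1: b1⊕b3⊕b5⊕b7⊕b9⊕b11⊕b13⊕b15 = 0⊕0⊕1⊕1⊕0⊕0⊕0⊕1 = 1
s2: b2⊕b3⊕b6⊕b7⊕b10⊕b11⊕b14⊕b15 = 0⊕0⊕0⊕1⊕0⊕0⊕1⊕1 = 1
s4: b4⊕b5⊕b6⊕b7⊕b12⊕b13⊕b14⊕b15 = 1⊕1⊕0⊕1⊕0⊕0⊕1⊕1 = 1
s8: b8⊕b9⊕b10⊕b11⊕b12⊕b13⊕b14⊕b15 = 0⊕0⊕0⊕0⊕0⊕0⊕1⊕1 = 0
Syndrome (s8...s1) = 0111 → position 7.
Flip bit 7: corrected codeword = 000110000000011
Data bits at positions 3,5,6,7,9,10,11,12,13,14,15: 01000000011

01000000011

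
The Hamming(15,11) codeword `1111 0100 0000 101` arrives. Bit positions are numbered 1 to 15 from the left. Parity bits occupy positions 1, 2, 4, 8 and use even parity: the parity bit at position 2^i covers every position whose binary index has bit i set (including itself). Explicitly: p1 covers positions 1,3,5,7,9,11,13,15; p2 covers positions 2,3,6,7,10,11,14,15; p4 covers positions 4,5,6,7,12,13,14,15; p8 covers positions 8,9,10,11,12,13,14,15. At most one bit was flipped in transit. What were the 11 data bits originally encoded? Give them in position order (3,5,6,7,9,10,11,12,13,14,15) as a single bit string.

10100000101

s1: b1⊕b3⊕b5⊕b7⊕b9⊕b11⊕b13⊕b15 = 1⊕1⊕0⊕0⊕0⊕0⊕1⊕1 = 0
s2: b2⊕b3⊕b6⊕b7⊕b10⊕b11⊕b14⊕b15 = 1⊕1⊕1⊕0⊕0⊕0⊕0⊕1 = 0
s4: b4⊕b5⊕b6⊕b7⊕b12⊕b13⊕b14⊕b15 = 1⊕0⊕1⊕0⊕0⊕1⊕0⊕1 = 0
s8: b8⊕b9⊕b10⊕b11⊕b12⊕b13⊕b14⊕b15 = 0⊕0⊕0⊕0⊕0⊕1⊕0⊕1 = 0
Syndrome (s8...s1) = 0000 → position 0 (no error).
No correction needed.
Data bits at positions 3,5,6,7,9,10,11,12,13,14,15: 10100000101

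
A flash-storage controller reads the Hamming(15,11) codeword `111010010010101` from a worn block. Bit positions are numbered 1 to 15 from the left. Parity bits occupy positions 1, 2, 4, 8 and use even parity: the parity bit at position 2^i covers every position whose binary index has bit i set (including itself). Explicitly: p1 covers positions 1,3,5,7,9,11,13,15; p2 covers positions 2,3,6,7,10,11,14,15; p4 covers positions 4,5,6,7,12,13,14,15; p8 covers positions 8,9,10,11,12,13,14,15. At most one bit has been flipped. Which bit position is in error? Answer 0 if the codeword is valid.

4

s1: b1⊕b3⊕b5⊕b7⊕b9⊕b11⊕b13⊕b15 = 1⊕1⊕1⊕0⊕0⊕1⊕1⊕1 = 0
s2: b2⊕b3⊕b6⊕b7⊕b10⊕b11⊕b14⊕b15 = 1⊕1⊕0⊕0⊕0⊕1⊕0⊕1 = 0
s4: b4⊕b5⊕b6⊕b7⊕b12⊕b13⊕b14⊕b15 = 0⊕1⊕0⊕0⊕0⊕1⊕0⊕1 = 1
s8: b8⊕b9⊕b10⊕b11⊕b12⊕b13⊕b14⊕b15 = 1⊕0⊕0⊕1⊕0⊕1⊕0⊕1 = 0
Syndrome (s8...s1) = 0100 → position 4.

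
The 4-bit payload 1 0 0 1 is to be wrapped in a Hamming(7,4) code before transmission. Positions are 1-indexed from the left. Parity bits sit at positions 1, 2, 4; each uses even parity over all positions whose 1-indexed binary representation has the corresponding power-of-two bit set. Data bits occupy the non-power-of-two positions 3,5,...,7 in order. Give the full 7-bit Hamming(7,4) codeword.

0011001

Place data bits at non-power-of-two positions: b3=1, b5=0, b6=0, b7=1.
p1 = XOR of data positions {3,5,7} = 1⊕0⊕1 = 0
p2 = XOR of data positions {3,6,7} = 1⊕0⊕1 = 0
p4 = XOR of data positions {5,6,7} = 0⊕0⊕1 = 1
Codeword b1..b7 = 0011001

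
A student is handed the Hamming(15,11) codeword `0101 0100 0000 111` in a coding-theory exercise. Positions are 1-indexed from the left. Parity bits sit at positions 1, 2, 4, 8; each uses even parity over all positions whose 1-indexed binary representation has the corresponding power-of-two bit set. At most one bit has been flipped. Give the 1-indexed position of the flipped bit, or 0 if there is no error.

s1: b1⊕b3⊕b5⊕b7⊕b9⊕b11⊕b13⊕b15 = 0⊕0⊕0⊕0⊕0⊕0⊕1⊕1 = 0
s2: b2⊕b3⊕b6⊕b7⊕b10⊕b11⊕b14⊕b15 = 1⊕0⊕1⊕0⊕0⊕0⊕1⊕1 = 0
s4: b4⊕b5⊕b6⊕b7⊕b12⊕b13⊕b14⊕b15 = 1⊕0⊕1⊕0⊕0⊕1⊕1⊕1 = 1
s8: b8⊕b9⊕b10⊕b11⊕b12⊕b13⊕b14⊕b15 = 0⊕0⊕0⊕0⊕0⊕1⊕1⊕1 = 1
Syndrome (s8...s1) = 1100 → position 12.

12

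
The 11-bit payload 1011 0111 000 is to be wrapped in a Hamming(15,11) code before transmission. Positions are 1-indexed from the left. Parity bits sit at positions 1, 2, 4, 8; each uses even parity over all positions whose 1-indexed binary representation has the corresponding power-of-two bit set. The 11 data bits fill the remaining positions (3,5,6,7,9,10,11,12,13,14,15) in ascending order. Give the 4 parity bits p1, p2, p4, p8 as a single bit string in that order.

Place data bits at non-power-of-two positions: b3=1, b5=0, b6=1, b7=1, b9=0, b10=1, b11=1, b12=1, b13=0, b14=0, b15=0.
p1 = XOR of data positions {3,5,7,9,11,13,15} = 1⊕0⊕1⊕0⊕1⊕0⊕0 = 1
p2 = XOR of data positions {3,6,7,10,11,14,15} = 1⊕1⊕1⊕1⊕1⊕0⊕0 = 1
p4 = XOR of data positions {5,6,7,12,13,14,15} = 0⊕1⊕1⊕1⊕0⊕0⊕0 = 1
p8 = XOR of data positions {9,10,11,12,13,14,15} = 0⊕1⊕1⊕1⊕0⊕0⊕0 = 1
Parity bits p1,p2,p4,p8 = 1111

1111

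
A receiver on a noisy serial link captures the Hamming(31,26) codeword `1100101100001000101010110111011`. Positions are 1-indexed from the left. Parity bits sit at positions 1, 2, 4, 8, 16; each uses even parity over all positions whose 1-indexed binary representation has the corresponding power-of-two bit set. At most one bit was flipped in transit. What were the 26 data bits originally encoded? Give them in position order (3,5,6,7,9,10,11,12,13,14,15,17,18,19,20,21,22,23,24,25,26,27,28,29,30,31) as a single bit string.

s1: b1⊕b3⊕b5⊕b7⊕b9⊕b11⊕b13⊕b15⊕b17⊕b19⊕b21⊕b23⊕b25⊕b27⊕b29⊕b31 = 1⊕0⊕1⊕1⊕0⊕0⊕1⊕0⊕1⊕1⊕1⊕1⊕0⊕1⊕0⊕1 = 0
s2: b2⊕b3⊕b6⊕b7⊕b10⊕b11⊕b14⊕b15⊕b18⊕b19⊕b22⊕b23⊕b26⊕b27⊕b30⊕b31 = 1⊕0⊕0⊕1⊕0⊕0⊕0⊕0⊕0⊕1⊕0⊕1⊕1⊕1⊕1⊕1 = 0
s4: b4⊕b5⊕b6⊕b7⊕b12⊕b13⊕b14⊕b15⊕b20⊕b21⊕b22⊕b23⊕b28⊕b29⊕b30⊕b31 = 0⊕1⊕0⊕1⊕0⊕1⊕0⊕0⊕0⊕1⊕0⊕1⊕1⊕0⊕1⊕1 = 0
s8: b8⊕b9⊕b10⊕b11⊕b12⊕b13⊕b14⊕b15⊕b24⊕b25⊕b26⊕b27⊕b28⊕b29⊕b30⊕b31 = 1⊕0⊕0⊕0⊕0⊕1⊕0⊕0⊕1⊕0⊕1⊕1⊕1⊕0⊕1⊕1 = 0
s16: b16⊕b17⊕b18⊕b19⊕b20⊕b21⊕b22⊕b23⊕b24⊕b25⊕b26⊕b27⊕b28⊕b29⊕b30⊕b31 = 0⊕1⊕0⊕1⊕0⊕1⊕0⊕1⊕1⊕0⊕1⊕1⊕1⊕0⊕1⊕1 = 0
Syndrome (s16...s1) = 00000 → position 0 (no error).
No correction needed.
Data bits at positions 3,5,6,7,9,10,11,12,13,14,15,17,18,19,20,21,22,23,24,25,26,27,28,29,30,31: 01010000100101010110111011

01010000100101010110111011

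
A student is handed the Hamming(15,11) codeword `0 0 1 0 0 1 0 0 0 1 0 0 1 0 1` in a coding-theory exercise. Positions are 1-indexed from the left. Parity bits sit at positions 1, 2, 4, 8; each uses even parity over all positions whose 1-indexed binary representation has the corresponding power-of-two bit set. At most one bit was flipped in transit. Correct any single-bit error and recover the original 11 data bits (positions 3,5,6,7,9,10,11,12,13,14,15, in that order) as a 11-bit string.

s1: b1⊕b3⊕b5⊕b7⊕b9⊕b11⊕b13⊕b15 = 0⊕1⊕0⊕0⊕0⊕0⊕1⊕1 = 1
s2: b2⊕b3⊕b6⊕b7⊕b10⊕b11⊕b14⊕b15 = 0⊕1⊕1⊕0⊕1⊕0⊕0⊕1 = 0
s4: b4⊕b5⊕b6⊕b7⊕b12⊕b13⊕b14⊕b15 = 0⊕0⊕1⊕0⊕0⊕1⊕0⊕1 = 1
s8: b8⊕b9⊕b10⊕b11⊕b12⊕b13⊕b14⊕b15 = 0⊕0⊕1⊕0⊕0⊕1⊕0⊕1 = 1
Syndrome (s8...s1) = 1101 → position 13.
Flip bit 13: corrected codeword = 001001000100001
Data bits at positions 3,5,6,7,9,10,11,12,13,14,15: 10100100001

10100100001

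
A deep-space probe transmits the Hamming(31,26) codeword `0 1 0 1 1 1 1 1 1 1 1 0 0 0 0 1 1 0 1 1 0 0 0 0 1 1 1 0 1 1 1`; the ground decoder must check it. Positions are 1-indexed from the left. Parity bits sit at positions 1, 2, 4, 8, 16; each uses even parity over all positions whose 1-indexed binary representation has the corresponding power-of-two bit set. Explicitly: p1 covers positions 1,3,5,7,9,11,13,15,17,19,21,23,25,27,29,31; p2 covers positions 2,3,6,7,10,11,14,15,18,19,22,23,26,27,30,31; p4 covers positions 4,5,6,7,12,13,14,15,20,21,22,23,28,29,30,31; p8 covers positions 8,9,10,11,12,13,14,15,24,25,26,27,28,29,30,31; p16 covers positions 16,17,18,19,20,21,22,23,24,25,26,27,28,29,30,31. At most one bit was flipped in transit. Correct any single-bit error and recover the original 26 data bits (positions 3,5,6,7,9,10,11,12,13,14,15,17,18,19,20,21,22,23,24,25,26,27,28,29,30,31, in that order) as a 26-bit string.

s1: b1⊕b3⊕b5⊕b7⊕b9⊕b11⊕b13⊕b15⊕b17⊕b19⊕b21⊕b23⊕b25⊕b27⊕b29⊕b31 = 0⊕0⊕1⊕1⊕1⊕1⊕0⊕0⊕1⊕1⊕0⊕0⊕1⊕1⊕1⊕1 = 0
s2: b2⊕b3⊕b6⊕b7⊕b10⊕b11⊕b14⊕b15⊕b18⊕b19⊕b22⊕b23⊕b26⊕b27⊕b30⊕b31 = 1⊕0⊕1⊕1⊕1⊕1⊕0⊕0⊕0⊕1⊕0⊕0⊕1⊕1⊕1⊕1 = 0
s4: b4⊕b5⊕b6⊕b7⊕b12⊕b13⊕b14⊕b15⊕b20⊕b21⊕b22⊕b23⊕b28⊕b29⊕b30⊕b31 = 1⊕1⊕1⊕1⊕0⊕0⊕0⊕0⊕1⊕0⊕0⊕0⊕0⊕1⊕1⊕1 = 0
s8: b8⊕b9⊕b10⊕b11⊕b12⊕b13⊕b14⊕b15⊕b24⊕b25⊕b26⊕b27⊕b28⊕b29⊕b30⊕b31 = 1⊕1⊕1⊕1⊕0⊕0⊕0⊕0⊕0⊕1⊕1⊕1⊕0⊕1⊕1⊕1 = 0
s16: b16⊕b17⊕b18⊕b19⊕b20⊕b21⊕b22⊕b23⊕b24⊕b25⊕b26⊕b27⊕b28⊕b29⊕b30⊕b31 = 1⊕1⊕0⊕1⊕1⊕0⊕0⊕0⊕0⊕1⊕1⊕1⊕0⊕1⊕1⊕1 = 0
Syndrome (s16...s1) = 00000 → position 0 (no error).
No correction needed.
Data bits at positions 3,5,6,7,9,10,11,12,13,14,15,17,18,19,20,21,22,23,24,25,26,27,28,29,30,31: 01111110000101100001110111

01111110000101100001110111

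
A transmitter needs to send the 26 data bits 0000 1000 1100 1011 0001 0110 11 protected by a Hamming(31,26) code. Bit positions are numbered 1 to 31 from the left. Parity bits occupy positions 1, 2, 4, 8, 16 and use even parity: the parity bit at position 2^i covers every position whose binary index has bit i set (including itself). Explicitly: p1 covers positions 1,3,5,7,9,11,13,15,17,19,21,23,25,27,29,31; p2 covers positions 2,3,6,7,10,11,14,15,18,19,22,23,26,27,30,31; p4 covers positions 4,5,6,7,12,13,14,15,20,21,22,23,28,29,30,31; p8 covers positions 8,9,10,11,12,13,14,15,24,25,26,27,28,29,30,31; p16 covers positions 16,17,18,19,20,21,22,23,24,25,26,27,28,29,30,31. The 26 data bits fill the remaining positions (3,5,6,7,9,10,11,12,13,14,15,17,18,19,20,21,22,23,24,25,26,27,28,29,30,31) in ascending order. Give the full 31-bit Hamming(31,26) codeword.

Place data bits at non-power-of-two positions: b3=0, b5=0, b6=0, b7=0, b9=1, b10=0, b11=0, b12=0, b13=1, b14=1, b15=0, b17=0, b18=1, b19=0, b20=1, b21=1, b22=0, b23=0, b24=0, b25=1, b26=0, b27=1, b28=1, b29=0, b30=1, b31=1.
p1 = XOR of data positions {3,5,7,9,11,13,15,17,19,21,23,25,27,29,31} = 0⊕0⊕0⊕1⊕0⊕1⊕0⊕0⊕0⊕1⊕0⊕1⊕1⊕0⊕1 = 0
p2 = XOR of data positions {3,6,7,10,11,14,15,18,19,22,23,26,27,30,31} = 0⊕0⊕0⊕0⊕0⊕1⊕0⊕1⊕0⊕0⊕0⊕0⊕1⊕1⊕1 = 1
p4 = XOR of data positions {5,6,7,12,13,14,15,20,21,22,23,28,29,30,31} = 0⊕0⊕0⊕0⊕1⊕1⊕0⊕1⊕1⊕0⊕0⊕1⊕0⊕1⊕1 = 1
p8 = XOR of data positions {9,10,11,12,13,14,15,24,25,26,27,28,29,30,31} = 1⊕0⊕0⊕0⊕1⊕1⊕0⊕0⊕1⊕0⊕1⊕1⊕0⊕1⊕1 = 0
p16 = XOR of data positions {17,18,19,20,21,22,23,24,25,26,27,28,29,30,31} = 0⊕1⊕0⊕1⊕1⊕0⊕0⊕0⊕1⊕0⊕1⊕1⊕0⊕1⊕1 = 0
Codeword b1..b31 = 0101000010001100010110001011011

0101000010001100010110001011011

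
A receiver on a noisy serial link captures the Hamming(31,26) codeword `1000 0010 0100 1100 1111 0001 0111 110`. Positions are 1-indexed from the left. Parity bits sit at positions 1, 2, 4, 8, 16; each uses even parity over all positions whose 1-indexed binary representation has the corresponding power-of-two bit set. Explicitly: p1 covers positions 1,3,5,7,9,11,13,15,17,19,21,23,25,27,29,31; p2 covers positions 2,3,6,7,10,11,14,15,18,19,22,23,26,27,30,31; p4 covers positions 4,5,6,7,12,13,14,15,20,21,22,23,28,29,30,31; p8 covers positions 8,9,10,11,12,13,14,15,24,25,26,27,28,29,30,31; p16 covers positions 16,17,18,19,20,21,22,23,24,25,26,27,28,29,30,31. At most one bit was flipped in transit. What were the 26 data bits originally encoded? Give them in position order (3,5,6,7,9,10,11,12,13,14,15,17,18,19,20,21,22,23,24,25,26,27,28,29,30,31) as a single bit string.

s1: b1⊕b3⊕b5⊕b7⊕b9⊕b11⊕b13⊕b15⊕b17⊕b19⊕b21⊕b23⊕b25⊕b27⊕b29⊕b31 = 1⊕0⊕0⊕1⊕0⊕0⊕1⊕0⊕1⊕1⊕0⊕0⊕0⊕1⊕1⊕0 = 1
s2: b2⊕b3⊕b6⊕b7⊕b10⊕b11⊕b14⊕b15⊕b18⊕b19⊕b22⊕b23⊕b26⊕b27⊕b30⊕b31 = 0⊕0⊕0⊕1⊕1⊕0⊕1⊕0⊕1⊕1⊕0⊕0⊕1⊕1⊕1⊕0 = 0
s4: b4⊕b5⊕b6⊕b7⊕b12⊕b13⊕b14⊕b15⊕b20⊕b21⊕b22⊕b23⊕b28⊕b29⊕b30⊕b31 = 0⊕0⊕0⊕1⊕0⊕1⊕1⊕0⊕1⊕0⊕0⊕0⊕1⊕1⊕1⊕0 = 1
s8: b8⊕b9⊕b10⊕b11⊕b12⊕b13⊕b14⊕b15⊕b24⊕b25⊕b26⊕b27⊕b28⊕b29⊕b30⊕b31 = 0⊕0⊕1⊕0⊕0⊕1⊕1⊕0⊕1⊕0⊕1⊕1⊕1⊕1⊕1⊕0 = 1
s16: b16⊕b17⊕b18⊕b19⊕b20⊕b21⊕b22⊕b23⊕b24⊕b25⊕b26⊕b27⊕b28⊕b29⊕b30⊕b31 = 0⊕1⊕1⊕1⊕1⊕0⊕0⊕0⊕1⊕0⊕1⊕1⊕1⊕1⊕1⊕0 = 0
Syndrome (s16...s1) = 01101 → position 13.
Flip bit 13: corrected codeword = 1000001001000100111100010111110
Data bits at positions 3,5,6,7,9,10,11,12,13,14,15,17,18,19,20,21,22,23,24,25,26,27,28,29,30,31: 00010100010111100010111110

00010100010111100010111110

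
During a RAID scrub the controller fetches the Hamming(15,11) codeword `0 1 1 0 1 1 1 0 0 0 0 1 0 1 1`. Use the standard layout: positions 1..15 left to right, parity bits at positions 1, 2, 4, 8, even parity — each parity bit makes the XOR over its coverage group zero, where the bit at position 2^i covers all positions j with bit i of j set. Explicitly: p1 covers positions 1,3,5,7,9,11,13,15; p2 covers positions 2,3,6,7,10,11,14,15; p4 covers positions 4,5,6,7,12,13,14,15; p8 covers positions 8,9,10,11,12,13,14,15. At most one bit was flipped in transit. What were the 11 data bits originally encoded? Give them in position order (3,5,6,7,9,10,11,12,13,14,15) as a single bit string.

s1: b1⊕b3⊕b5⊕b7⊕b9⊕b11⊕b13⊕b15 = 0⊕1⊕1⊕1⊕0⊕0⊕0⊕1 = 0
s2: b2⊕b3⊕b6⊕b7⊕b10⊕b11⊕b14⊕b15 = 1⊕1⊕1⊕1⊕0⊕0⊕1⊕1 = 0
s4: b4⊕b5⊕b6⊕b7⊕b12⊕b13⊕b14⊕b15 = 0⊕1⊕1⊕1⊕1⊕0⊕1⊕1 = 0
s8: b8⊕b9⊕b10⊕b11⊕b12⊕b13⊕b14⊕b15 = 0⊕0⊕0⊕0⊕1⊕0⊕1⊕1 = 1
Syndrome (s8...s1) = 1000 → position 8.
Flip bit 8: corrected codeword = 011011110001011
Data bits at positions 3,5,6,7,9,10,11,12,13,14,15: 11110001011

11110001011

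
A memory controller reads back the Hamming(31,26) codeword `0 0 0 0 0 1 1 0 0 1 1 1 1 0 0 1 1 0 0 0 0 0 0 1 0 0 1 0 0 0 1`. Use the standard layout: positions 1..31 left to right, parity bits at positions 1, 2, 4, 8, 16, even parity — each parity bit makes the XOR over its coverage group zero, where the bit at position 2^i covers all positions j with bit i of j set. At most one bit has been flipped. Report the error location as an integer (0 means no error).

28

s1: b1⊕b3⊕b5⊕b7⊕b9⊕b11⊕b13⊕b15⊕b17⊕b19⊕b21⊕b23⊕b25⊕b27⊕b29⊕b31 = 0⊕0⊕0⊕1⊕0⊕1⊕1⊕0⊕1⊕0⊕0⊕0⊕0⊕1⊕0⊕1 = 0
s2: b2⊕b3⊕b6⊕b7⊕b10⊕b11⊕b14⊕b15⊕b18⊕b19⊕b22⊕b23⊕b26⊕b27⊕b30⊕b31 = 0⊕0⊕1⊕1⊕1⊕1⊕0⊕0⊕0⊕0⊕0⊕0⊕0⊕1⊕0⊕1 = 0
s4: b4⊕b5⊕b6⊕b7⊕b12⊕b13⊕b14⊕b15⊕b20⊕b21⊕b22⊕b23⊕b28⊕b29⊕b30⊕b31 = 0⊕0⊕1⊕1⊕1⊕1⊕0⊕0⊕0⊕0⊕0⊕0⊕0⊕0⊕0⊕1 = 1
s8: b8⊕b9⊕b10⊕b11⊕b12⊕b13⊕b14⊕b15⊕b24⊕b25⊕b26⊕b27⊕b28⊕b29⊕b30⊕b31 = 0⊕0⊕1⊕1⊕1⊕1⊕0⊕0⊕1⊕0⊕0⊕1⊕0⊕0⊕0⊕1 = 1
s16: b16⊕b17⊕b18⊕b19⊕b20⊕b21⊕b22⊕b23⊕b24⊕b25⊕b26⊕b27⊕b28⊕b29⊕b30⊕b31 = 1⊕1⊕0⊕0⊕0⊕0⊕0⊕0⊕1⊕0⊕0⊕1⊕0⊕0⊕0⊕1 = 1
Syndrome (s16...s1) = 11100 → position 28.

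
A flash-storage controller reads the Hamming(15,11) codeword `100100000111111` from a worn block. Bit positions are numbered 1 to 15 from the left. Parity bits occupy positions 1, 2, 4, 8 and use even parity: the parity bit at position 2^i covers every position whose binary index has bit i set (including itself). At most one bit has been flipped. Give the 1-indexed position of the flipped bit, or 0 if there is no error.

4

s1: b1⊕b3⊕b5⊕b7⊕b9⊕b11⊕b13⊕b15 = 1⊕0⊕0⊕0⊕0⊕1⊕1⊕1 = 0
s2: b2⊕b3⊕b6⊕b7⊕b10⊕b11⊕b14⊕b15 = 0⊕0⊕0⊕0⊕1⊕1⊕1⊕1 = 0
s4: b4⊕b5⊕b6⊕b7⊕b12⊕b13⊕b14⊕b15 = 1⊕0⊕0⊕0⊕1⊕1⊕1⊕1 = 1
s8: b8⊕b9⊕b10⊕b11⊕b12⊕b13⊕b14⊕b15 = 0⊕0⊕1⊕1⊕1⊕1⊕1⊕1 = 0
Syndrome (s8...s1) = 0100 → position 4.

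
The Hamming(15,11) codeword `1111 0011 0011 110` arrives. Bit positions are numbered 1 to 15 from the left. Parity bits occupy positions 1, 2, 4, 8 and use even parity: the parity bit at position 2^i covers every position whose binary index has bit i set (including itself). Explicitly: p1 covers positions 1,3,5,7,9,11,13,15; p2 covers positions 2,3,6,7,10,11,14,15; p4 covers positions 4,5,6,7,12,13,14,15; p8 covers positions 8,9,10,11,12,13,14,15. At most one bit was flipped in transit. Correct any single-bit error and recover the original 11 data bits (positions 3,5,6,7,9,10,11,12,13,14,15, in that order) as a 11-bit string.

10010011111

s1: b1⊕b3⊕b5⊕b7⊕b9⊕b11⊕b13⊕b15 = 1⊕1⊕0⊕1⊕0⊕1⊕1⊕0 = 1
s2: b2⊕b3⊕b6⊕b7⊕b10⊕b11⊕b14⊕b15 = 1⊕1⊕0⊕1⊕0⊕1⊕1⊕0 = 1
s4: b4⊕b5⊕b6⊕b7⊕b12⊕b13⊕b14⊕b15 = 1⊕0⊕0⊕1⊕1⊕1⊕1⊕0 = 1
s8: b8⊕b9⊕b10⊕b11⊕b12⊕b13⊕b14⊕b15 = 1⊕0⊕0⊕1⊕1⊕1⊕1⊕0 = 1
Syndrome (s8...s1) = 1111 → position 15.
Flip bit 15: corrected codeword = 111100110011111
Data bits at positions 3,5,6,7,9,10,11,12,13,14,15: 10010011111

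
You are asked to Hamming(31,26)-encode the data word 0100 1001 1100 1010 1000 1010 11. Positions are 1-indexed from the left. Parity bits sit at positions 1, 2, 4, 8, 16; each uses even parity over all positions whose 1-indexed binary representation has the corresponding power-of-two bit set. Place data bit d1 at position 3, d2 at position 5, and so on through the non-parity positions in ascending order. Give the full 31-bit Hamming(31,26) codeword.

Place data bits at non-power-of-two positions: b3=0, b5=1, b6=0, b7=0, b9=1, b10=0, b11=0, b12=1, b13=1, b14=1, b15=0, b17=0, b18=1, b19=0, b20=1, b21=0, b22=1, b23=0, b24=0, b25=0, b26=1, b27=0, b28=1, b29=0, b30=1, b31=1.
p1 = XOR of data positions {3,5,7,9,11,13,15,17,19,21,23,25,27,29,31} = 0⊕1⊕0⊕1⊕0⊕1⊕0⊕0⊕0⊕0⊕0⊕0⊕0⊕0⊕1 = 0
p2 = XOR of data positions {3,6,7,10,11,14,15,18,19,22,23,26,27,30,31} = 0⊕0⊕0⊕0⊕0⊕1⊕0⊕1⊕0⊕1⊕0⊕1⊕0⊕1⊕1 = 0
p4 = XOR of data positions {5,6,7,12,13,14,15,20,21,22,23,28,29,30,31} = 1⊕0⊕0⊕1⊕1⊕1⊕0⊕1⊕0⊕1⊕0⊕1⊕0⊕1⊕1 = 1
p8 = XOR of data positions {9,10,11,12,13,14,15,24,25,26,27,28,29,30,31} = 1⊕0⊕0⊕1⊕1⊕1⊕0⊕0⊕0⊕1⊕0⊕1⊕0⊕1⊕1 = 0
p16 = XOR of data positions {17,18,19,20,21,22,23,24,25,26,27,28,29,30,31} = 0⊕1⊕0⊕1⊕0⊕1⊕0⊕0⊕0⊕1⊕0⊕1⊕0⊕1⊕1 = 1
Codeword b1..b31 = 0001100010011101010101000101011

0001100010011101010101000101011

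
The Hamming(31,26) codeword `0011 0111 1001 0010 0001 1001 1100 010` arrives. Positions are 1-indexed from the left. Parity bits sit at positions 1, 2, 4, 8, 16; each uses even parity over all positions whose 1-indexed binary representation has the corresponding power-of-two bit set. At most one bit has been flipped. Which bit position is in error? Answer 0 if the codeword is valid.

s1: b1⊕b3⊕b5⊕b7⊕b9⊕b11⊕b13⊕b15⊕b17⊕b19⊕b21⊕b23⊕b25⊕b27⊕b29⊕b31 = 0⊕1⊕0⊕1⊕1⊕0⊕0⊕1⊕0⊕0⊕1⊕0⊕1⊕0⊕0⊕0 = 0
s2: b2⊕b3⊕b6⊕b7⊕b10⊕b11⊕b14⊕b15⊕b18⊕b19⊕b22⊕b23⊕b26⊕b27⊕b30⊕b31 = 0⊕1⊕1⊕1⊕0⊕0⊕0⊕1⊕0⊕0⊕0⊕0⊕1⊕0⊕1⊕0 = 0
s4: b4⊕b5⊕b6⊕b7⊕b12⊕b13⊕b14⊕b15⊕b20⊕b21⊕b22⊕b23⊕b28⊕b29⊕b30⊕b31 = 1⊕0⊕1⊕1⊕1⊕0⊕0⊕1⊕1⊕1⊕0⊕0⊕0⊕0⊕1⊕0 = 0
s8: b8⊕b9⊕b10⊕b11⊕b12⊕b13⊕b14⊕b15⊕b24⊕b25⊕b26⊕b27⊕b28⊕b29⊕b30⊕b31 = 1⊕1⊕0⊕0⊕1⊕0⊕0⊕1⊕1⊕1⊕1⊕0⊕0⊕0⊕1⊕0 = 0
s16: b16⊕b17⊕b18⊕b19⊕b20⊕b21⊕b22⊕b23⊕b24⊕b25⊕b26⊕b27⊕b28⊕b29⊕b30⊕b31 = 0⊕0⊕0⊕0⊕1⊕1⊕0⊕0⊕1⊕1⊕1⊕0⊕0⊕0⊕1⊕0 = 0
Syndrome (s16...s1) = 00000 → position 0 (no error).

0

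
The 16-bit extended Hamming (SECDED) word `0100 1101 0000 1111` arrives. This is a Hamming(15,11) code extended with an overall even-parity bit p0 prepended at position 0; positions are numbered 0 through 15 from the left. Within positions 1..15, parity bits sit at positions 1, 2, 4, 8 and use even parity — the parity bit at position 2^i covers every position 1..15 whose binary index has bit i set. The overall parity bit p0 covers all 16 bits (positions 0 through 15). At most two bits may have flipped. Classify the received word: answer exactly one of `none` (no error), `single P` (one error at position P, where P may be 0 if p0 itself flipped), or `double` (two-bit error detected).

s1: b1⊕b3⊕b5⊕b7⊕b9⊕b11⊕b13⊕b15 = 1⊕0⊕1⊕1⊕0⊕0⊕1⊕1 = 1
s2: b2⊕b3⊕b6⊕b7⊕b10⊕b11⊕b14⊕b15 = 0⊕0⊕0⊕1⊕0⊕0⊕1⊕1 = 1
s4: b4⊕b5⊕b6⊕b7⊕b12⊕b13⊕b14⊕b15 = 1⊕1⊕0⊕1⊕1⊕1⊕1⊕1 = 1
s8: b8⊕b9⊕b10⊕b11⊕b12⊕b13⊕b14⊕b15 = 0⊕0⊕0⊕0⊕1⊕1⊕1⊕1 = 0
Syndrome (s8...s1) = 0111 → position 7.
Overall parity (XOR of all 16 bits, including p0): 0⊕1⊕0⊕0⊕1⊕1⊕0⊕1⊕0⊕0⊕0⊕0⊕1⊕1⊕1⊕1 = 0
Overall=0, syndrome position=7 → double-bit error detected (uncorrectable).

double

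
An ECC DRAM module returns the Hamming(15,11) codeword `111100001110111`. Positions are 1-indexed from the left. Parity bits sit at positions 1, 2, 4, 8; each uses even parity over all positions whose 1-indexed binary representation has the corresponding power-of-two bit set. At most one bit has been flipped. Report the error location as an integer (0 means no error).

s1: b1⊕b3⊕b5⊕b7⊕b9⊕b11⊕b13⊕b15 = 1⊕1⊕0⊕0⊕1⊕1⊕1⊕1 = 0
s2: b2⊕b3⊕b6⊕b7⊕b10⊕b11⊕b14⊕b15 = 1⊕1⊕0⊕0⊕1⊕1⊕1⊕1 = 0
s4: b4⊕b5⊕b6⊕b7⊕b12⊕b13⊕b14⊕b15 = 1⊕0⊕0⊕0⊕0⊕1⊕1⊕1 = 0
s8: b8⊕b9⊕b10⊕b11⊕b12⊕b13⊕b14⊕b15 = 0⊕1⊕1⊕1⊕0⊕1⊕1⊕1 = 0
Syndrome (s8...s1) = 0000 → position 0 (no error).

0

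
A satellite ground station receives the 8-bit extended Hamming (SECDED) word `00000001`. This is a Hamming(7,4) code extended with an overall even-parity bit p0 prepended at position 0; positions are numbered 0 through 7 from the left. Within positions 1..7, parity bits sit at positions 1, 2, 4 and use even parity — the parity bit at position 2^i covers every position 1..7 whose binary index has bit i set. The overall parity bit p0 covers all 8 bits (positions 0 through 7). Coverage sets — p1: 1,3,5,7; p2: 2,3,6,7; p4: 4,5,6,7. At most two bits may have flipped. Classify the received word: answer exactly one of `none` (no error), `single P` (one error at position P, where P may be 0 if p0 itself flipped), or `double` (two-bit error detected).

single 7

s1: b1⊕b3⊕b5⊕b7 = 0⊕0⊕0⊕1 = 1
s2: b2⊕b3⊕b6⊕b7 = 0⊕0⊕0⊕1 = 1
s4: b4⊕b5⊕b6⊕b7 = 0⊕0⊕0⊕1 = 1
Syndrome (s4...s1) = 111 → position 7.
Overall parity (XOR of all 8 bits, including p0): 0⊕0⊕0⊕0⊕0⊕0⊕0⊕1 = 1
Overall=1, syndrome position=7 → single-bit error at position 7.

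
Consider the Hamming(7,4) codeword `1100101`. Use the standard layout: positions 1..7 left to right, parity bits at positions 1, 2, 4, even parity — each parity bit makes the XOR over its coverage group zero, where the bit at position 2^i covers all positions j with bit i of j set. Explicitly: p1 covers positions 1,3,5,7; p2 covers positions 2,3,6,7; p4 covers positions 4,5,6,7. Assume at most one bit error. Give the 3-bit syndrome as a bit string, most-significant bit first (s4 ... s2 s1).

001

s1: b1⊕b3⊕b5⊕b7 = 1⊕0⊕1⊕1 = 1
s2: b2⊕b3⊕b6⊕b7 = 1⊕0⊕0⊕1 = 0
s4: b4⊕b5⊕b6⊕b7 = 0⊕1⊕0⊕1 = 0
Syndrome (s4...s1) = 001 → position 1.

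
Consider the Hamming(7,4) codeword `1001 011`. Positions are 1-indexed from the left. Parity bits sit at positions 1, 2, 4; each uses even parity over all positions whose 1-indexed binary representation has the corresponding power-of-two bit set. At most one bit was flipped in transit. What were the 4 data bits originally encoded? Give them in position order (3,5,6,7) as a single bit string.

0011

s1: b1⊕b3⊕b5⊕b7 = 1⊕0⊕0⊕1 = 0
s2: b2⊕b3⊕b6⊕b7 = 0⊕0⊕1⊕1 = 0
s4: b4⊕b5⊕b6⊕b7 = 1⊕0⊕1⊕1 = 1
Syndrome (s4...s1) = 100 → position 4.
Flip bit 4: corrected codeword = 1000011
Data bits at positions 3,5,6,7: 0011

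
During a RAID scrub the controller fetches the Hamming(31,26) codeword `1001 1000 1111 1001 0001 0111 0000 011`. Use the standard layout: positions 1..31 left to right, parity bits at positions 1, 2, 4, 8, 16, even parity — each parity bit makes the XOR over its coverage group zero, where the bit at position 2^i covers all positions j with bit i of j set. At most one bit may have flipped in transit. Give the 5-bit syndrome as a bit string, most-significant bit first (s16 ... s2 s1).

10101

s1: b1⊕b3⊕b5⊕b7⊕b9⊕b11⊕b13⊕b15⊕b17⊕b19⊕b21⊕b23⊕b25⊕b27⊕b29⊕b31 = 1⊕0⊕1⊕0⊕1⊕1⊕1⊕0⊕0⊕0⊕0⊕1⊕0⊕0⊕0⊕1 = 1
s2: b2⊕b3⊕b6⊕b7⊕b10⊕b11⊕b14⊕b15⊕b18⊕b19⊕b22⊕b23⊕b26⊕b27⊕b30⊕b31 = 0⊕0⊕0⊕0⊕1⊕1⊕0⊕0⊕0⊕0⊕1⊕1⊕0⊕0⊕1⊕1 = 0
s4: b4⊕b5⊕b6⊕b7⊕b12⊕b13⊕b14⊕b15⊕b20⊕b21⊕b22⊕b23⊕b28⊕b29⊕b30⊕b31 = 1⊕1⊕0⊕0⊕1⊕1⊕0⊕0⊕1⊕0⊕1⊕1⊕0⊕0⊕1⊕1 = 1
s8: b8⊕b9⊕b10⊕b11⊕b12⊕b13⊕b14⊕b15⊕b24⊕b25⊕b26⊕b27⊕b28⊕b29⊕b30⊕b31 = 0⊕1⊕1⊕1⊕1⊕1⊕0⊕0⊕1⊕0⊕0⊕0⊕0⊕0⊕1⊕1 = 0
s16: b16⊕b17⊕b18⊕b19⊕b20⊕b21⊕b22⊕b23⊕b24⊕b25⊕b26⊕b27⊕b28⊕b29⊕b30⊕b31 = 1⊕0⊕0⊕0⊕1⊕0⊕1⊕1⊕1⊕0⊕0⊕0⊕0⊕0⊕1⊕1 = 1
Syndrome (s16...s1) = 10101 → position 21.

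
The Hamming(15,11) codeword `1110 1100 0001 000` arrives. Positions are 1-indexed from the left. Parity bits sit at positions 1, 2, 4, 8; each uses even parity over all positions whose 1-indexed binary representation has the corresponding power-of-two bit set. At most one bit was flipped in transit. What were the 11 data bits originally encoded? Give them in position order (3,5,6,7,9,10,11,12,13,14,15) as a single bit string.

s1: b1⊕b3⊕b5⊕b7⊕b9⊕b11⊕b13⊕b15 = 1⊕1⊕1⊕0⊕0⊕0⊕0⊕0 = 1
s2: b2⊕b3⊕b6⊕b7⊕b10⊕b11⊕b14⊕b15 = 1⊕1⊕1⊕0⊕0⊕0⊕0⊕0 = 1
s4: b4⊕b5⊕b6⊕b7⊕b12⊕b13⊕b14⊕b15 = 0⊕1⊕1⊕0⊕1⊕0⊕0⊕0 = 1
s8: b8⊕b9⊕b10⊕b11⊕b12⊕b13⊕b14⊕b15 = 0⊕0⊕0⊕0⊕1⊕0⊕0⊕0 = 1
Syndrome (s8...s1) = 1111 → position 15.
Flip bit 15: corrected codeword = 111011000001001
Data bits at positions 3,5,6,7,9,10,11,12,13,14,15: 11100001001

11100001001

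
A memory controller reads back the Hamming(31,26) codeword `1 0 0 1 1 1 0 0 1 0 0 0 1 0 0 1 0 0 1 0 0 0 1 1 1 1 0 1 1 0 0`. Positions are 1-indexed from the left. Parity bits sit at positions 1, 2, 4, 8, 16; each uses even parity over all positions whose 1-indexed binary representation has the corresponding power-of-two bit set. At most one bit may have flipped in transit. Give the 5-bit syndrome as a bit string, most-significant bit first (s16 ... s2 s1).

s1: b1⊕b3⊕b5⊕b7⊕b9⊕b11⊕b13⊕b15⊕b17⊕b19⊕b21⊕b23⊕b25⊕b27⊕b29⊕b31 = 1⊕0⊕1⊕0⊕1⊕0⊕1⊕0⊕0⊕1⊕0⊕1⊕1⊕0⊕1⊕0 = 0
s2: b2⊕b3⊕b6⊕b7⊕b10⊕b11⊕b14⊕b15⊕b18⊕b19⊕b22⊕b23⊕b26⊕b27⊕b30⊕b31 = 0⊕0⊕1⊕0⊕0⊕0⊕0⊕0⊕0⊕1⊕0⊕1⊕1⊕0⊕0⊕0 = 0
s4: b4⊕b5⊕b6⊕b7⊕b12⊕b13⊕b14⊕b15⊕b20⊕b21⊕b22⊕b23⊕b28⊕b29⊕b30⊕b31 = 1⊕1⊕1⊕0⊕0⊕1⊕0⊕0⊕0⊕0⊕0⊕1⊕1⊕1⊕0⊕0 = 1
s8: b8⊕b9⊕b10⊕b11⊕b12⊕b13⊕b14⊕b15⊕b24⊕b25⊕b26⊕b27⊕b28⊕b29⊕b30⊕b31 = 0⊕1⊕0⊕0⊕0⊕1⊕0⊕0⊕1⊕1⊕1⊕0⊕1⊕1⊕0⊕0 = 1
s16: b16⊕b17⊕b18⊕b19⊕b20⊕b21⊕b22⊕b23⊕b24⊕b25⊕b26⊕b27⊕b28⊕b29⊕b30⊕b31 = 1⊕0⊕0⊕1⊕0⊕0⊕0⊕1⊕1⊕1⊕1⊕0⊕1⊕1⊕0⊕0 = 0
Syndrome (s16...s1) = 01100 → position 12.

01100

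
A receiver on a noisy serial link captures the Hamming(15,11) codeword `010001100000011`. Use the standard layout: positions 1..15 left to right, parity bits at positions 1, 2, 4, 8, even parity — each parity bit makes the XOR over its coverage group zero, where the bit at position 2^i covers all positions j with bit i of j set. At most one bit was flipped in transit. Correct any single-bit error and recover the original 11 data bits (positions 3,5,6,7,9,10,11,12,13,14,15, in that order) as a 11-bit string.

00110000011

s1: b1⊕b3⊕b5⊕b7⊕b9⊕b11⊕b13⊕b15 = 0⊕0⊕0⊕1⊕0⊕0⊕0⊕1 = 0
s2: b2⊕b3⊕b6⊕b7⊕b10⊕b11⊕b14⊕b15 = 1⊕0⊕1⊕1⊕0⊕0⊕1⊕1 = 1
s4: b4⊕b5⊕b6⊕b7⊕b12⊕b13⊕b14⊕b15 = 0⊕0⊕1⊕1⊕0⊕0⊕1⊕1 = 0
s8: b8⊕b9⊕b10⊕b11⊕b12⊕b13⊕b14⊕b15 = 0⊕0⊕0⊕0⊕0⊕0⊕1⊕1 = 0
Syndrome (s8...s1) = 0010 → position 2.
Flip bit 2: corrected codeword = 000001100000011
Data bits at positions 3,5,6,7,9,10,11,12,13,14,15: 00110000011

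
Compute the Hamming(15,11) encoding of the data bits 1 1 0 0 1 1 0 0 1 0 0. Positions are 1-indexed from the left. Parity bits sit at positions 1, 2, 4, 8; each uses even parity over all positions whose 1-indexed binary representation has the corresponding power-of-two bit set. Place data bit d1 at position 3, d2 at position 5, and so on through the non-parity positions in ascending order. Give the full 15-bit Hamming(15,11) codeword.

001010011100100

Place data bits at non-power-of-two positions: b3=1, b5=1, b6=0, b7=0, b9=1, b10=1, b11=0, b12=0, b13=1, b14=0, b15=0.
p1 = XOR of data positions {3,5,7,9,11,13,15} = 1⊕1⊕0⊕1⊕0⊕1⊕0 = 0
p2 = XOR of data positions {3,6,7,10,11,14,15} = 1⊕0⊕0⊕1⊕0⊕0⊕0 = 0
p4 = XOR of data positions {5,6,7,12,13,14,15} = 1⊕0⊕0⊕0⊕1⊕0⊕0 = 0
p8 = XOR of data positions {9,10,11,12,13,14,15} = 1⊕1⊕0⊕0⊕1⊕0⊕0 = 1
Codeword b1..b15 = 001010011100100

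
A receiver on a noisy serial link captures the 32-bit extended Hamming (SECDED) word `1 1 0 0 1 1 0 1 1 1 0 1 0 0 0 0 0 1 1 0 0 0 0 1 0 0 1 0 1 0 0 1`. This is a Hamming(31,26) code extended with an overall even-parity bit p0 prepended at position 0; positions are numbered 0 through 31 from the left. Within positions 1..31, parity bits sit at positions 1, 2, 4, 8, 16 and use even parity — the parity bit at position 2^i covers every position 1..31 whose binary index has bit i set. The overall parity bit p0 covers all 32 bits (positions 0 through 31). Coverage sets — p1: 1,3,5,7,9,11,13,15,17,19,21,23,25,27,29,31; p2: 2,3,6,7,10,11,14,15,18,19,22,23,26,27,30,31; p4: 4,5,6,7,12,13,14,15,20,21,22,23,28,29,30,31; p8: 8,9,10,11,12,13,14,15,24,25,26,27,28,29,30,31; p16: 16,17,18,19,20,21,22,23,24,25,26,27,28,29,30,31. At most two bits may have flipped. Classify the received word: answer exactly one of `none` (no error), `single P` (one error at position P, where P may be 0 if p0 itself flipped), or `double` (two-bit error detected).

s1: b1⊕b3⊕b5⊕b7⊕b9⊕b11⊕b13⊕b15⊕b17⊕b19⊕b21⊕b23⊕b25⊕b27⊕b29⊕b31 = 1⊕0⊕1⊕1⊕1⊕1⊕0⊕0⊕1⊕0⊕0⊕1⊕0⊕0⊕0⊕1 = 0
s2: b2⊕b3⊕b6⊕b7⊕b10⊕b11⊕b14⊕b15⊕b18⊕b19⊕b22⊕b23⊕b26⊕b27⊕b30⊕b31 = 0⊕0⊕0⊕1⊕0⊕1⊕0⊕0⊕1⊕0⊕0⊕1⊕1⊕0⊕0⊕1 = 0
s4: b4⊕b5⊕b6⊕b7⊕b12⊕b13⊕b14⊕b15⊕b20⊕b21⊕b22⊕b23⊕b28⊕b29⊕b30⊕b31 = 1⊕1⊕0⊕1⊕0⊕0⊕0⊕0⊕0⊕0⊕0⊕1⊕1⊕0⊕0⊕1 = 0
s8: b8⊕b9⊕b10⊕b11⊕b12⊕b13⊕b14⊕b15⊕b24⊕b25⊕b26⊕b27⊕b28⊕b29⊕b30⊕b31 = 1⊕1⊕0⊕1⊕0⊕0⊕0⊕0⊕0⊕0⊕1⊕0⊕1⊕0⊕0⊕1 = 0
s16: b16⊕b17⊕b18⊕b19⊕b20⊕b21⊕b22⊕b23⊕b24⊕b25⊕b26⊕b27⊕b28⊕b29⊕b30⊕b31 = 0⊕1⊕1⊕0⊕0⊕0⊕0⊕1⊕0⊕0⊕1⊕0⊕1⊕0⊕0⊕1 = 0
Syndrome (s16...s1) = 00000 → position 0 (no error).
Overall parity (XOR of all 32 bits, including p0): 1⊕1⊕0⊕0⊕1⊕1⊕0⊕1⊕1⊕1⊕0⊕1⊕0⊕0⊕0⊕0⊕0⊕1⊕1⊕0⊕0⊕0⊕0⊕1⊕0⊕0⊕1⊕0⊕1⊕0⊕0⊕1 = 0
Overall=0, syndrome position=0 → no error.

none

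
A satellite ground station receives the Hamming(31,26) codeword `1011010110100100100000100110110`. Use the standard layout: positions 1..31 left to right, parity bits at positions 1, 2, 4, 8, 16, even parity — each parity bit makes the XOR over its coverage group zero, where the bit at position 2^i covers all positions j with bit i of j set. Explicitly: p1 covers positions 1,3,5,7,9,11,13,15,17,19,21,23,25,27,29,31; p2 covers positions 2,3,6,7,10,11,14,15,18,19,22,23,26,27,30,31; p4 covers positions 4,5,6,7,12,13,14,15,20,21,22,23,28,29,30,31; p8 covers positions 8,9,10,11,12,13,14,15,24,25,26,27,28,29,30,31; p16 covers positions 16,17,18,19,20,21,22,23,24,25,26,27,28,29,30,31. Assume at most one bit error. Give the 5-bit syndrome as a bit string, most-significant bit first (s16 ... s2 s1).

s1: b1⊕b3⊕b5⊕b7⊕b9⊕b11⊕b13⊕b15⊕b17⊕b19⊕b21⊕b23⊕b25⊕b27⊕b29⊕b31 = 1⊕1⊕0⊕0⊕1⊕1⊕0⊕0⊕1⊕0⊕0⊕1⊕0⊕1⊕1⊕0 = 0
s2: b2⊕b3⊕b6⊕b7⊕b10⊕b11⊕b14⊕b15⊕b18⊕b19⊕b22⊕b23⊕b26⊕b27⊕b30⊕b31 = 0⊕1⊕1⊕0⊕0⊕1⊕1⊕0⊕0⊕0⊕0⊕1⊕1⊕1⊕1⊕0 = 0
s4: b4⊕b5⊕b6⊕b7⊕b12⊕b13⊕b14⊕b15⊕b20⊕b21⊕b22⊕b23⊕b28⊕b29⊕b30⊕b31 = 1⊕0⊕1⊕0⊕0⊕0⊕1⊕0⊕0⊕0⊕0⊕1⊕0⊕1⊕1⊕0 = 0
s8: b8⊕b9⊕b10⊕b11⊕b12⊕b13⊕b14⊕b15⊕b24⊕b25⊕b26⊕b27⊕b28⊕b29⊕b30⊕b31 = 1⊕1⊕0⊕1⊕0⊕0⊕1⊕0⊕0⊕0⊕1⊕1⊕0⊕1⊕1⊕0 = 0
s16: b16⊕b17⊕b18⊕b19⊕b20⊕b21⊕b22⊕b23⊕b24⊕b25⊕b26⊕b27⊕b28⊕b29⊕b30⊕b31 = 0⊕1⊕0⊕0⊕0⊕0⊕0⊕1⊕0⊕0⊕1⊕1⊕0⊕1⊕1⊕0 = 0
Syndrome (s16...s1) = 00000 → position 0 (no error).

00000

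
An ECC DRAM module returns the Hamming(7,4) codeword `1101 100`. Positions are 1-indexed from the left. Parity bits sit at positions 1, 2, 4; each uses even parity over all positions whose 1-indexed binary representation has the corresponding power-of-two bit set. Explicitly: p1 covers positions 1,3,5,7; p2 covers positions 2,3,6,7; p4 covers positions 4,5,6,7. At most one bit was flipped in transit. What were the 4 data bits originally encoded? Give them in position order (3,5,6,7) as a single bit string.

0100

s1: b1⊕b3⊕b5⊕b7 = 1⊕0⊕1⊕0 = 0
s2: b2⊕b3⊕b6⊕b7 = 1⊕0⊕0⊕0 = 1
s4: b4⊕b5⊕b6⊕b7 = 1⊕1⊕0⊕0 = 0
Syndrome (s4...s1) = 010 → position 2.
Flip bit 2: corrected codeword = 1001100
Data bits at positions 3,5,6,7: 0100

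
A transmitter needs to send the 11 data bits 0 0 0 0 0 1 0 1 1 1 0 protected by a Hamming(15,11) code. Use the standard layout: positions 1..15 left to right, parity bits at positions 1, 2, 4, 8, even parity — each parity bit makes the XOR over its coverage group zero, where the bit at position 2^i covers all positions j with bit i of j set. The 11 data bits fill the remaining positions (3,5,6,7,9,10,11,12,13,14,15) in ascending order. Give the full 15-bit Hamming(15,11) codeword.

100100000101110

Place data bits at non-power-of-two positions: b3=0, b5=0, b6=0, b7=0, b9=0, b10=1, b11=0, b12=1, b13=1, b14=1, b15=0.
p1 = XOR of data positions {3,5,7,9,11,13,15} = 0⊕0⊕0⊕0⊕0⊕1⊕0 = 1
p2 = XOR of data positions {3,6,7,10,11,14,15} = 0⊕0⊕0⊕1⊕0⊕1⊕0 = 0
p4 = XOR of data positions {5,6,7,12,13,14,15} = 0⊕0⊕0⊕1⊕1⊕1⊕0 = 1
p8 = XOR of data positions {9,10,11,12,13,14,15} = 0⊕1⊕0⊕1⊕1⊕1⊕0 = 0
Codeword b1..b15 = 100100000101110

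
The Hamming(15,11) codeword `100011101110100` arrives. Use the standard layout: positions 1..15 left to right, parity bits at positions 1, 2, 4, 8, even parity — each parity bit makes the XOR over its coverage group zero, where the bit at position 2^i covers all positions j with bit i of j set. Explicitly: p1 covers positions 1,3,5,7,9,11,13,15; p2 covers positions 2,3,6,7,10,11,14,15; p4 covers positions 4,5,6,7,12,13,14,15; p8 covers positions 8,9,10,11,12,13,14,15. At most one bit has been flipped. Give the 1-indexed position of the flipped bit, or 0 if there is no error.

0

s1: b1⊕b3⊕b5⊕b7⊕b9⊕b11⊕b13⊕b15 = 1⊕0⊕1⊕1⊕1⊕1⊕1⊕0 = 0
s2: b2⊕b3⊕b6⊕b7⊕b10⊕b11⊕b14⊕b15 = 0⊕0⊕1⊕1⊕1⊕1⊕0⊕0 = 0
s4: b4⊕b5⊕b6⊕b7⊕b12⊕b13⊕b14⊕b15 = 0⊕1⊕1⊕1⊕0⊕1⊕0⊕0 = 0
s8: b8⊕b9⊕b10⊕b11⊕b12⊕b13⊕b14⊕b15 = 0⊕1⊕1⊕1⊕0⊕1⊕0⊕0 = 0
Syndrome (s8...s1) = 0000 → position 0 (no error).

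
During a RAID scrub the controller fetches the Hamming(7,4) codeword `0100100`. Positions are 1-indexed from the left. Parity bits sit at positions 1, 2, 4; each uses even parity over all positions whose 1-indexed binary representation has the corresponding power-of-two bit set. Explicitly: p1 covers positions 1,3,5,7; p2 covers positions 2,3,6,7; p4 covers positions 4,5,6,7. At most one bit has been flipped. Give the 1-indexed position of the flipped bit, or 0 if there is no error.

7

s1: b1⊕b3⊕b5⊕b7 = 0⊕0⊕1⊕0 = 1
s2: b2⊕b3⊕b6⊕b7 = 1⊕0⊕0⊕0 = 1
s4: b4⊕b5⊕b6⊕b7 = 0⊕1⊕0⊕0 = 1
Syndrome (s4...s1) = 111 → position 7.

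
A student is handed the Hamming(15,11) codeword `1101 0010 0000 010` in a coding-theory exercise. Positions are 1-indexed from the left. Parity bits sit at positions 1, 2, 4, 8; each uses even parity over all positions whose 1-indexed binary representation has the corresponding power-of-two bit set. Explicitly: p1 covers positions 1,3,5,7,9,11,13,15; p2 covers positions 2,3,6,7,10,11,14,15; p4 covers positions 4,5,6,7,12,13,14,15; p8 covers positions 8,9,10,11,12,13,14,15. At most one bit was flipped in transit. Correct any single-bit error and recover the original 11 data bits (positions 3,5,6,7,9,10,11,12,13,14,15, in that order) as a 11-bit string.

s1: b1⊕b3⊕b5⊕b7⊕b9⊕b11⊕b13⊕b15 = 1⊕0⊕0⊕1⊕0⊕0⊕0⊕0 = 0
s2: b2⊕b3⊕b6⊕b7⊕b10⊕b11⊕b14⊕b15 = 1⊕0⊕0⊕1⊕0⊕0⊕1⊕0 = 1
s4: b4⊕b5⊕b6⊕b7⊕b12⊕b13⊕b14⊕b15 = 1⊕0⊕0⊕1⊕0⊕0⊕1⊕0 = 1
s8: b8⊕b9⊕b10⊕b11⊕b12⊕b13⊕b14⊕b15 = 0⊕0⊕0⊕0⊕0⊕0⊕1⊕0 = 1
Syndrome (s8...s1) = 1110 → position 14.
Flip bit 14: corrected codeword = 110100100000000
Data bits at positions 3,5,6,7,9,10,11,12,13,14,15: 00010000000

00010000000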